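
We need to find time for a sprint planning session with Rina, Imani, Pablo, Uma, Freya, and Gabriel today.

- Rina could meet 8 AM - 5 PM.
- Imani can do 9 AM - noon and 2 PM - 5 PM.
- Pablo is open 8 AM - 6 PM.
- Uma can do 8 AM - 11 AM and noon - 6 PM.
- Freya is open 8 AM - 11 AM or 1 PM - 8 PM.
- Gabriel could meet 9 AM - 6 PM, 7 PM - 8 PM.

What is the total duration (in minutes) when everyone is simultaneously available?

Rina ∩ Imani: 09:00-12:00, 14:00-17:00.
Rina ∩ Imani ∩ Pablo: 09:00-12:00, 14:00-17:00.
Rina ∩ Imani ∩ Pablo ∩ Uma: 09:00-11:00, 14:00-17:00.
Rina ∩ Imani ∩ Pablo ∩ Uma ∩ Freya: 09:00-11:00, 14:00-17:00.
Rina ∩ Imani ∩ Pablo ∩ Uma ∩ Freya ∩ Gabriel: 09:00-11:00, 14:00-17:00.
Summing the common windows: 120 + 180 = 300 minutes.

300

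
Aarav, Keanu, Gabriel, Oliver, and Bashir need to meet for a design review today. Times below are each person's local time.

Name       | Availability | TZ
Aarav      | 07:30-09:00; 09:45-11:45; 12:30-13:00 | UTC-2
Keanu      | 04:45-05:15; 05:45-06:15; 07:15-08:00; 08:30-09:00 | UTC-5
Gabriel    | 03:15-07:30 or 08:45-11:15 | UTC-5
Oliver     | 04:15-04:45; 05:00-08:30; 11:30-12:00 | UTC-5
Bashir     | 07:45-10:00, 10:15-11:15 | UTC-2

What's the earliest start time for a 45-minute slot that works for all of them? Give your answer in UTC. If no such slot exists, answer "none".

none

Aarav in UTC: 09:30-11:00, 11:45-13:45, 14:30-15:00 (add 2h to convert from UTC-2).
Keanu in UTC: 09:45-10:15, 10:45-11:15, 12:15-13:00, 13:30-14:00 (add 5h to convert from UTC-5).
Gabriel in UTC: 08:15-12:30, 13:45-16:15 (add 5h to convert from UTC-5).
Oliver in UTC: 09:15-09:45, 10:00-13:30, 16:30-17:00 (add 5h to convert from UTC-5).
Bashir in UTC: 09:45-12:00, 12:15-13:15 (add 2h to convert from UTC-2).
Aarav ∩ Keanu: 09:45-10:15, 10:45-11:00, 12:15-13:00, 13:30-13:45.
Aarav ∩ Keanu ∩ Gabriel: 09:45-10:15, 10:45-11:00, 12:15-12:30.
Aarav ∩ Keanu ∩ Gabriel ∩ Oliver: 10:00-10:15, 10:45-11:00, 12:15-12:30.
Aarav ∩ Keanu ∩ Gabriel ∩ Oliver ∩ Bashir: 10:00-10:15, 10:45-11:00, 12:15-12:30.
No common window is at least 45 minutes long.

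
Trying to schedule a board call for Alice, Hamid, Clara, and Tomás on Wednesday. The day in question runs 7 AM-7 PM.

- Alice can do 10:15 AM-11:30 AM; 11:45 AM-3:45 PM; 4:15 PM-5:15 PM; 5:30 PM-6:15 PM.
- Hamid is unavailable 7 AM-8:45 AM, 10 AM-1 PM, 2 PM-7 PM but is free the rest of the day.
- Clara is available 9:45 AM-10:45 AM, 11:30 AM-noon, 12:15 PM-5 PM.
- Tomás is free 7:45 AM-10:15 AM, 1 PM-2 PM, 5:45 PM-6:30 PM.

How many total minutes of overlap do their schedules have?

60

Alice free: 10:15-11:30, 11:45-15:45, 16:15-17:15, 17:30-18:15.
Hamid free: 08:45-10:00, 13:00-14:00 (invert busy blocks within the working day).
Clara free: 09:45-10:45, 11:30-12:00, 12:15-17:00.
Tomás free: 07:45-10:15, 13:00-14:00, 17:45-18:30.
Alice ∩ Hamid: 13:00-14:00.
Alice ∩ Hamid ∩ Clara: 13:00-14:00.
Alice ∩ Hamid ∩ Clara ∩ Tomás: 13:00-14:00.
That's a single block of 60 minutes.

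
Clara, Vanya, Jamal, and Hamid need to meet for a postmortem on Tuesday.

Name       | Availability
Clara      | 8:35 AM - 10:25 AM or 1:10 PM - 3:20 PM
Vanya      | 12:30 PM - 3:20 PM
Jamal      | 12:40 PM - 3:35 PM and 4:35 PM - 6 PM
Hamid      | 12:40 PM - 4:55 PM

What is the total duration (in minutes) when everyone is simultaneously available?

Clara ∩ Vanya: 13:10-15:20.
Clara ∩ Vanya ∩ Jamal: 13:10-15:20.
Clara ∩ Vanya ∩ Jamal ∩ Hamid: 13:10-15:20.
That's a single block of 130 minutes.

130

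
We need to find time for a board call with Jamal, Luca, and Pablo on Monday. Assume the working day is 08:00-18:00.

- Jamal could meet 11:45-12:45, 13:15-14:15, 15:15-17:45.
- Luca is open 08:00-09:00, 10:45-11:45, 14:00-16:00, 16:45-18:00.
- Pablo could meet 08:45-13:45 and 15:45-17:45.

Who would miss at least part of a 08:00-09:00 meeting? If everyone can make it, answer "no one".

Jamal, Pablo

Jamal: not fully free for 08:00-09:00. Luca: free for 08:00-09:00. Pablo: not fully free for 08:00-09:00.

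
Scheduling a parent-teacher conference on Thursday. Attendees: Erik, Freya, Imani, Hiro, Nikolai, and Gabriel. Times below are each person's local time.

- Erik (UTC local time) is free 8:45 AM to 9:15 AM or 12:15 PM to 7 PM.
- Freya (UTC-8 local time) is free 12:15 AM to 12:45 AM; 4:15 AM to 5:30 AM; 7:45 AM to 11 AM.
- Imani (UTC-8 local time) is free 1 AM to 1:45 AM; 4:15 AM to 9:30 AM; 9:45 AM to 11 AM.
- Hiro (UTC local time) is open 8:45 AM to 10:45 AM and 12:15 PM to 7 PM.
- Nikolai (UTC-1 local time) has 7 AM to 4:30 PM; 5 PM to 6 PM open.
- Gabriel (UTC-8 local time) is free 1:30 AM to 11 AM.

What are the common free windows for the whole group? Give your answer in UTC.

12:15-13:30, 15:45-17:30, 18:00-19:00

Erik in UTC: 08:45-09:15, 12:15-19:00.
Freya in UTC: 08:15-08:45, 12:15-13:30, 15:45-19:00 (add 8h to convert from UTC-8).
Imani in UTC: 09:00-09:45, 12:15-17:30, 17:45-19:00 (add 8h to convert from UTC-8).
Hiro in UTC: 08:45-10:45, 12:15-19:00.
Nikolai in UTC: 08:00-17:30, 18:00-19:00 (add 1h to convert from UTC-1).
Gabriel in UTC: 09:30-19:00 (add 8h to convert from UTC-8).
Erik ∩ Freya: 12:15-13:30, 15:45-19:00.
Erik ∩ Freya ∩ Imani: 12:15-13:30, 15:45-17:30, 17:45-19:00.
Erik ∩ Freya ∩ Imani ∩ Hiro: 12:15-13:30, 15:45-17:30, 17:45-19:00.
Erik ∩ Freya ∩ Imani ∩ Hiro ∩ Nikolai: 12:15-13:30, 15:45-17:30, 18:00-19:00.
Erik ∩ Freya ∩ Imani ∩ Hiro ∩ Nikolai ∩ Gabriel: 12:15-13:30, 15:45-17:30, 18:00-19:00.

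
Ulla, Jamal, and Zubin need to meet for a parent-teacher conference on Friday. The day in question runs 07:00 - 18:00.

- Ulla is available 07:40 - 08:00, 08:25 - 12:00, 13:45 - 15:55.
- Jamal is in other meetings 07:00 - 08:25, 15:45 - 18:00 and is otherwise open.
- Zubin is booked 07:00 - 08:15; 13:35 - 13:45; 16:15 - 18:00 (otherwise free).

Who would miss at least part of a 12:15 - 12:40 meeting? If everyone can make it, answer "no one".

Ulla

Ulla free: 07:40-08:00, 08:25-12:00, 13:45-15:55.
Jamal free: 08:25-15:45 (invert busy blocks within the working day).
Zubin free: 08:15-13:35, 13:45-16:15 (invert busy blocks within the working day).
Ulla: not fully free for 12:15-12:40. Jamal: free for 12:15-12:40. Zubin: free for 12:15-12:40.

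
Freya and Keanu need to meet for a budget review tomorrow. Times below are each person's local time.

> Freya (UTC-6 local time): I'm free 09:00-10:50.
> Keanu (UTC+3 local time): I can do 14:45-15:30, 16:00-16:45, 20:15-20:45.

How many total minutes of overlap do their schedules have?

Freya in UTC: 15:00-16:50 (add 6h to convert from UTC-6).
Keanu in UTC: 11:45-12:30, 13:00-13:45, 17:15-17:45 (subtract 3h to convert from UTC+3).
Freya ∩ Keanu: ∅.
There is no time when everyone is free.
There is no common window, so the total is 0 minutes.

0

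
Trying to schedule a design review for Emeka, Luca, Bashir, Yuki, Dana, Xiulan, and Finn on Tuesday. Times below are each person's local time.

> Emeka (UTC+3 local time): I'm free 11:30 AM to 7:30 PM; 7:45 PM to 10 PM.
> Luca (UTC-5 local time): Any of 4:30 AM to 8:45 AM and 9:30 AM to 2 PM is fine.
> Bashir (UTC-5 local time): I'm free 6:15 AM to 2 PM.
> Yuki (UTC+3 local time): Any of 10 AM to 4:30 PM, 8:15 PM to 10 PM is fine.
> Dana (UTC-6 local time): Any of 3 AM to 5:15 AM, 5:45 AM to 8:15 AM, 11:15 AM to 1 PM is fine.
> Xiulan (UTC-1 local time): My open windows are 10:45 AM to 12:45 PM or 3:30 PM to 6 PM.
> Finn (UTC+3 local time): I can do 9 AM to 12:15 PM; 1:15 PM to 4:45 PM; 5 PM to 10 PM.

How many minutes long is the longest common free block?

Emeka in UTC: 08:30-16:30, 16:45-19:00 (subtract 3h to convert from UTC+3).
Luca in UTC: 09:30-13:45, 14:30-19:00 (add 5h to convert from UTC-5).
Bashir in UTC: 11:15-19:00 (add 5h to convert from UTC-5).
Yuki in UTC: 07:00-13:30, 17:15-19:00 (subtract 3h to convert from UTC+3).
Dana in UTC: 09:00-11:15, 11:45-14:15, 17:15-19:00 (add 6h to convert from UTC-6).
Xiulan in UTC: 11:45-13:45, 16:30-19:00 (add 1h to convert from UTC-1).
Finn in UTC: 06:00-09:15, 10:15-13:45, 14:00-19:00 (subtract 3h to convert from UTC+3).
Emeka ∩ Luca: 09:30-13:45, 14:30-16:30, 16:45-19:00.
Emeka ∩ Luca ∩ Bashir: 11:15-13:45, 14:30-16:30, 16:45-19:00.
Emeka ∩ Luca ∩ Bashir ∩ Yuki: 11:15-13:30, 17:15-19:00.
Emeka ∩ Luca ∩ Bashir ∩ Yuki ∩ Dana: 11:45-13:30, 17:15-19:00.
Emeka ∩ Luca ∩ Bashir ∩ Yuki ∩ Dana ∩ Xiulan: 11:45-13:30, 17:15-19:00.
Emeka ∩ Luca ∩ Bashir ∩ Yuki ∩ Dana ∩ Xiulan ∩ Finn: 11:45-13:30, 17:15-19:00.
Those are the intersection windows.
The longest is 11:45-13:30 at 105 minutes.

105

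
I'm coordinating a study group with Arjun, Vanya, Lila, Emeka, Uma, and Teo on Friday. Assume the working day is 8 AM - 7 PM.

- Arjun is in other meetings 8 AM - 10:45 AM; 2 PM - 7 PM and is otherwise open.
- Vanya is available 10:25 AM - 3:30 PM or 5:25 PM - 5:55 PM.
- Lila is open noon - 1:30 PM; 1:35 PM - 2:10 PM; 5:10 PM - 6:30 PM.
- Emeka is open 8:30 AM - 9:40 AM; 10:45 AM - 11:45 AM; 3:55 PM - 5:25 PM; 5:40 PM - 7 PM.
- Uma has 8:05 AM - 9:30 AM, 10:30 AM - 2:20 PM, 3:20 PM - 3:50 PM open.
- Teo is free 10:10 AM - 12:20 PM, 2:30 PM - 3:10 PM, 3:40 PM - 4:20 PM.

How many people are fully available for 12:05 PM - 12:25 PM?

Arjun free: 10:45-14:00 (invert busy blocks within the working day).
Vanya free: 10:25-15:30, 17:25-17:55.
Lila free: 12:00-13:30, 13:35-14:10, 17:10-18:30.
Emeka free: 08:30-09:40, 10:45-11:45, 15:55-17:25, 17:40-19:00.
Uma free: 08:05-09:30, 10:30-14:20, 15:20-15:50.
Teo free: 10:10-12:20, 14:30-15:10, 15:40-16:20.
Arjun, Vanya, Lila, and Uma can make the full 12:05-12:25 slot — that's 4.

4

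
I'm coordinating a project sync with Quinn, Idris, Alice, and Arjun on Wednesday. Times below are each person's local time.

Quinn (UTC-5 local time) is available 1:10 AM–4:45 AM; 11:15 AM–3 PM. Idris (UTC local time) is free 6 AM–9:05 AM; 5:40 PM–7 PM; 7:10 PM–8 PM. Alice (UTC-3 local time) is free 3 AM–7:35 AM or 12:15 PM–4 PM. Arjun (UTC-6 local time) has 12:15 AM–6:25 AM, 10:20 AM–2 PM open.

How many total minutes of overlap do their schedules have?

Quinn in UTC: 06:10-09:45, 16:15-20:00 (add 5h to convert from UTC-5).
Idris in UTC: 06:00-09:05, 17:40-19:00, 19:10-20:00.
Alice in UTC: 06:00-10:35, 15:15-19:00 (add 3h to convert from UTC-3).
Arjun in UTC: 06:15-12:25, 16:20-20:00 (add 6h to convert from UTC-6).
Quinn ∩ Idris: 06:10-09:05, 17:40-19:00, 19:10-20:00.
Quinn ∩ Idris ∩ Alice: 06:10-09:05, 17:40-19:00.
Quinn ∩ Idris ∩ Alice ∩ Arjun: 06:15-09:05, 17:40-19:00.
Summing the common windows: 170 + 80 = 250 minutes.

250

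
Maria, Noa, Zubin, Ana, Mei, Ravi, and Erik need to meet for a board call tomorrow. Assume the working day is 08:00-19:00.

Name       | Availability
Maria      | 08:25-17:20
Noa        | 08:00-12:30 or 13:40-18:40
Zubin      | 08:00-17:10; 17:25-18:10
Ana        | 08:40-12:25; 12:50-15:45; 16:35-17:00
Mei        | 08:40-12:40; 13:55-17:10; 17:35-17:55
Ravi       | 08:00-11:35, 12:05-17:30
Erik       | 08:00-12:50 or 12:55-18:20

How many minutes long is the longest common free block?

175

Maria ∩ Noa: 08:25-12:30, 13:40-17:20.
Maria ∩ Noa ∩ Zubin: 08:25-12:30, 13:40-17:10.
Maria ∩ Noa ∩ Zubin ∩ Ana: 08:40-12:25, 13:40-15:45, 16:35-17:00.
Maria ∩ Noa ∩ Zubin ∩ Ana ∩ Mei: 08:40-12:25, 13:55-15:45, 16:35-17:00.
Maria ∩ Noa ∩ Zubin ∩ Ana ∩ Mei ∩ Ravi: 08:40-11:35, 12:05-12:25, 13:55-15:45, 16:35-17:00.
Maria ∩ Noa ∩ Zubin ∩ Ana ∩ Mei ∩ Ravi ∩ Erik: 08:40-11:35, 12:05-12:25, 13:55-15:45, 16:35-17:00.
The longest is 08:40-11:35 at 175 minutes.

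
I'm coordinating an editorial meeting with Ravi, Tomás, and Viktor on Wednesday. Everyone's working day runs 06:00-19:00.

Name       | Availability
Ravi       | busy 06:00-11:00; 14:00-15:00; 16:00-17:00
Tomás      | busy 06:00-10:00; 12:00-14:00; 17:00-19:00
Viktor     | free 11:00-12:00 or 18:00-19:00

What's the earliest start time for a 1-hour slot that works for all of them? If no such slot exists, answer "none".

11:00

Ravi free: 11:00-14:00, 15:00-16:00, 17:00-19:00 (invert busy blocks within the working day).
Tomás free: 10:00-12:00, 14:00-17:00 (invert busy blocks within the working day).
Viktor free: 11:00-12:00, 18:00-19:00.
Ravi ∩ Tomás: 11:00-12:00, 15:00-16:00.
Ravi ∩ Tomás ∩ Viktor: 11:00-12:00.
Those are the intersection windows.
The first common window of at least 60 minutes is 11:00-12:00, so the earliest start is 11:00.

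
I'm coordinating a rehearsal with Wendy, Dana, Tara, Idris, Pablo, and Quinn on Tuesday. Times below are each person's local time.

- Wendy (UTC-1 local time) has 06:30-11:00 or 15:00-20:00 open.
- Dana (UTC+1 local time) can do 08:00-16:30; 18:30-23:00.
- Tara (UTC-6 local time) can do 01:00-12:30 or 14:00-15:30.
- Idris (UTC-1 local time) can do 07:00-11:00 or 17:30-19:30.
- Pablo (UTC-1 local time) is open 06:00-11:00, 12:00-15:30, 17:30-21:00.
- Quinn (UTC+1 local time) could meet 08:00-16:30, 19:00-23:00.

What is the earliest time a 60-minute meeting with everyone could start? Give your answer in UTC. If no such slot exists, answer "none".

08:00

Wendy in UTC: 07:30-12:00, 16:00-21:00 (add 1h to convert from UTC-1).
Dana in UTC: 07:00-15:30, 17:30-22:00 (subtract 1h to convert from UTC+1).
Tara in UTC: 07:00-18:30, 20:00-21:30 (add 6h to convert from UTC-6).
Idris in UTC: 08:00-12:00, 18:30-20:30 (add 1h to convert from UTC-1).
Pablo in UTC: 07:00-12:00, 13:00-16:30, 18:30-22:00 (add 1h to convert from UTC-1).
Quinn in UTC: 07:00-15:30, 18:00-22:00 (subtract 1h to convert from UTC+1).
Wendy ∩ Dana: 07:30-12:00, 17:30-21:00.
Wendy ∩ Dana ∩ Tara: 07:30-12:00, 17:30-18:30, 20:00-21:00.
Wendy ∩ Dana ∩ Tara ∩ Idris: 08:00-12:00, 20:00-20:30.
Wendy ∩ Dana ∩ Tara ∩ Idris ∩ Pablo: 08:00-12:00, 20:00-20:30.
Wendy ∩ Dana ∩ Tara ∩ Idris ∩ Pablo ∩ Quinn: 08:00-12:00, 20:00-20:30.
So the common availability across everyone is 08:00-12:00, 20:00-20:30.
The first common window of at least 60 minutes is 08:00-12:00, so the earliest start is 08:00.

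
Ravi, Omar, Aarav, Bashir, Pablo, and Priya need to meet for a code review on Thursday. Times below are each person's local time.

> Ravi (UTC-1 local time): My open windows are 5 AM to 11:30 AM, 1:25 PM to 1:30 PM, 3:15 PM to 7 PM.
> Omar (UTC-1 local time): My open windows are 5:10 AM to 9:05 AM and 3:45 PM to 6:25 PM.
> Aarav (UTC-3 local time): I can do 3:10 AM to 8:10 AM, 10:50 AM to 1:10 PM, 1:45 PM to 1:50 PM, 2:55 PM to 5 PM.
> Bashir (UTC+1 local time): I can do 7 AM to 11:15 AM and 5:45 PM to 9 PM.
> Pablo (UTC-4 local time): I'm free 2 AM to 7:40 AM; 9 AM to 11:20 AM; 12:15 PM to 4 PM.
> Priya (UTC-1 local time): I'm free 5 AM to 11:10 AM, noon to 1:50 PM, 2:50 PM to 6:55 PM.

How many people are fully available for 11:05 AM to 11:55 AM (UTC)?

Ravi in UTC: 06:00-12:30, 14:25-14:30, 16:15-20:00 (add 1h to convert from UTC-1).
Omar in UTC: 06:10-10:05, 16:45-19:25 (add 1h to convert from UTC-1).
Aarav in UTC: 06:10-11:10, 13:50-16:10, 16:45-16:50, 17:55-20:00 (add 3h to convert from UTC-3).
Bashir in UTC: 06:00-10:15, 16:45-20:00 (subtract 1h to convert from UTC+1).
Pablo in UTC: 06:00-11:40, 13:00-15:20, 16:15-20:00 (add 4h to convert from UTC-4).
Priya in UTC: 06:00-12:10, 13:00-14:50, 15:50-19:55 (add 1h to convert from UTC-1).
Ravi and Priya can make the full 11:05-11:55 slot — that's 2.

2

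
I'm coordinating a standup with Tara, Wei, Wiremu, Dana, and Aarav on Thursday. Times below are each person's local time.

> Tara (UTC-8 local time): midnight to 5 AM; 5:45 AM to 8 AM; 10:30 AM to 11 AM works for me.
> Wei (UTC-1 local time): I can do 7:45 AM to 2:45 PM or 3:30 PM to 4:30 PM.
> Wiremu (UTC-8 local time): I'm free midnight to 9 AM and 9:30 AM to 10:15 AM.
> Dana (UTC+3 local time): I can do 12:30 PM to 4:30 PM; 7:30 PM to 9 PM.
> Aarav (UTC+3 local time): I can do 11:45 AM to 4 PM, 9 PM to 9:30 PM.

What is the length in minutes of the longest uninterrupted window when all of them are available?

210

Tara in UTC: 08:00-13:00, 13:45-16:00, 18:30-19:00 (add 8h to convert from UTC-8).
Wei in UTC: 08:45-15:45, 16:30-17:30 (add 1h to convert from UTC-1).
Wiremu in UTC: 08:00-17:00, 17:30-18:15 (add 8h to convert from UTC-8).
Dana in UTC: 09:30-13:30, 16:30-18:00 (subtract 3h to convert from UTC+3).
Aarav in UTC: 08:45-13:00, 18:00-18:30 (subtract 3h to convert from UTC+3).
Tara ∩ Wei: 08:45-13:00, 13:45-15:45.
Tara ∩ Wei ∩ Wiremu: 08:45-13:00, 13:45-15:45.
Tara ∩ Wei ∩ Wiremu ∩ Dana: 09:30-13:00.
Tara ∩ Wei ∩ Wiremu ∩ Dana ∩ Aarav: 09:30-13:00.
The longest is 09:30-13:00 at 210 minutes.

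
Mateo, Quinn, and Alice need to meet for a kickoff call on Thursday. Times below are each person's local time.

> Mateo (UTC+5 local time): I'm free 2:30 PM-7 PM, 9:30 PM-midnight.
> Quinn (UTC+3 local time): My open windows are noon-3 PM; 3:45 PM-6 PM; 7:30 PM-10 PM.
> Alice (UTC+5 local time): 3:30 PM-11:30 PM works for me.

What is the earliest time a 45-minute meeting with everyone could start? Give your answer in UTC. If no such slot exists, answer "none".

Mateo in UTC: 09:30-14:00, 16:30-19:00 (subtract 5h to convert from UTC+5).
Quinn in UTC: 09:00-12:00, 12:45-15:00, 16:30-19:00 (subtract 3h to convert from UTC+3).
Alice in UTC: 10:30-18:30 (subtract 5h to convert from UTC+5).
Mateo ∩ Quinn: 09:30-12:00, 12:45-14:00, 16:30-19:00.
Mateo ∩ Quinn ∩ Alice: 10:30-12:00, 12:45-14:00, 16:30-18:30.
The first common window of at least 45 minutes is 10:30-12:00, so the earliest start is 10:30.

10:30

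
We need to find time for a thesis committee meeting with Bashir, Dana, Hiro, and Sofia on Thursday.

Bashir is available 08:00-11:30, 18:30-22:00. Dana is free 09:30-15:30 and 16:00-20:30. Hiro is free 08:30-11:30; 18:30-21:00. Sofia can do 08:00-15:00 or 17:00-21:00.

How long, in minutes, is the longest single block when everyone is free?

120

Bashir ∩ Dana: 09:30-11:30, 18:30-20:30.
Bashir ∩ Dana ∩ Hiro: 09:30-11:30, 18:30-20:30.
Bashir ∩ Dana ∩ Hiro ∩ Sofia: 09:30-11:30, 18:30-20:30.
The longest is 09:30-11:30 at 120 minutes.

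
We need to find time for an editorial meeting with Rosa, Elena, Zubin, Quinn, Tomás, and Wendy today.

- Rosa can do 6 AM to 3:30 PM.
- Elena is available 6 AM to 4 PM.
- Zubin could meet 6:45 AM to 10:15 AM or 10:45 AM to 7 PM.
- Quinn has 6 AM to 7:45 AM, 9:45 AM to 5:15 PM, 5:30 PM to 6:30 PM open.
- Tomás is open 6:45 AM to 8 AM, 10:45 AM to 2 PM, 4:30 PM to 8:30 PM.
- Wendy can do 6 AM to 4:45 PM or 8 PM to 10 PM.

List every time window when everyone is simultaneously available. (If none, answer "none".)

Rosa ∩ Elena: 06:00-15:30.
Rosa ∩ Elena ∩ Zubin: 06:45-10:15, 10:45-15:30.
Rosa ∩ Elena ∩ Zubin ∩ Quinn: 06:45-07:45, 09:45-10:15, 10:45-15:30.
Rosa ∩ Elena ∩ Zubin ∩ Quinn ∩ Tomás: 06:45-07:45, 10:45-14:00.
Rosa ∩ Elena ∩ Zubin ∩ Quinn ∩ Tomás ∩ Wendy: 06:45-07:45, 10:45-14:00.
Those are the intersection windows.

06:45-07:45, 10:45-14:00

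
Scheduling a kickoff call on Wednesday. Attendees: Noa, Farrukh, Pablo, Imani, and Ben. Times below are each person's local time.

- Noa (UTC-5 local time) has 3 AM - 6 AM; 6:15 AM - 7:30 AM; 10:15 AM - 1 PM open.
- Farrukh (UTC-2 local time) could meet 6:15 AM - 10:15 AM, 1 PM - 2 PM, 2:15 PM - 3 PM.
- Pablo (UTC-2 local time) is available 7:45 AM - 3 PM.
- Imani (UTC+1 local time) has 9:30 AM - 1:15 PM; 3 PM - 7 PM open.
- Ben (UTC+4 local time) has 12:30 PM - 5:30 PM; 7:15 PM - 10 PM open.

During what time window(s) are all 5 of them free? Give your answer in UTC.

09:45-11:00, 11:15-12:15, 15:15-16:00, 16:15-17:00

Noa in UTC: 08:00-11:00, 11:15-12:30, 15:15-18:00 (add 5h to convert from UTC-5).
Farrukh in UTC: 08:15-12:15, 15:00-16:00, 16:15-17:00 (add 2h to convert from UTC-2).
Pablo in UTC: 09:45-17:00 (add 2h to convert from UTC-2).
Imani in UTC: 08:30-12:15, 14:00-18:00 (subtract 1h to convert from UTC+1).
Ben in UTC: 08:30-13:30, 15:15-18:00 (subtract 4h to convert from UTC+4).
Noa ∩ Farrukh: 08:15-11:00, 11:15-12:15, 15:15-16:00, 16:15-17:00.
Noa ∩ Farrukh ∩ Pablo: 09:45-11:00, 11:15-12:15, 15:15-16:00, 16:15-17:00.
Noa ∩ Farrukh ∩ Pablo ∩ Imani: 09:45-11:00, 11:15-12:15, 15:15-16:00, 16:15-17:00.
Noa ∩ Farrukh ∩ Pablo ∩ Imani ∩ Ben: 09:45-11:00, 11:15-12:15, 15:15-16:00, 16:15-17:00.
So the common availability across everyone is 09:45-11:00, 11:15-12:15, 15:15-16:00, 16:15-17:00.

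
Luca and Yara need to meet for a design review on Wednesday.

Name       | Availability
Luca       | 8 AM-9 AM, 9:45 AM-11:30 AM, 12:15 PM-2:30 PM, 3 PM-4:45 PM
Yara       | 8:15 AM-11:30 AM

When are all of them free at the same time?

08:15-09:00, 09:45-11:30

Luca ∩ Yara: 08:15-09:00, 09:45-11:30.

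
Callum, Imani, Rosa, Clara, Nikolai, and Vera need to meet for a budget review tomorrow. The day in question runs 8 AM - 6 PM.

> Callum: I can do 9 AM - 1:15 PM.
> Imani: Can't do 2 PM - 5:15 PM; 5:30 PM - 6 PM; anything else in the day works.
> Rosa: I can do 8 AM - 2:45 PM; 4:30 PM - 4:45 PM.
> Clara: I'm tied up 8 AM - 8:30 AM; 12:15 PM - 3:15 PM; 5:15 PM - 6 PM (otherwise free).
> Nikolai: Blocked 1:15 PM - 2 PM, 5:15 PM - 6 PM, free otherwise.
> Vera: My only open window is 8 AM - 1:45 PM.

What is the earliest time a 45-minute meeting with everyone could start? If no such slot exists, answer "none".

09:00

Callum free: 09:00-13:15.
Imani free: 08:00-14:00, 17:15-17:30 (invert busy blocks within the working day).
Rosa free: 08:00-14:45, 16:30-16:45.
Clara free: 08:30-12:15, 15:15-17:15 (invert busy blocks within the working day).
Nikolai free: 08:00-13:15, 14:00-17:15 (invert busy blocks within the working day).
Vera free: 08:00-13:45.
Callum ∩ Imani: 09:00-13:15.
Callum ∩ Imani ∩ Rosa: 09:00-13:15.
Callum ∩ Imani ∩ Rosa ∩ Clara: 09:00-12:15.
Callum ∩ Imani ∩ Rosa ∩ Clara ∩ Nikolai: 09:00-12:15.
Callum ∩ Imani ∩ Rosa ∩ Clara ∩ Nikolai ∩ Vera: 09:00-12:15.
Those are the intersection windows.
The first common window of at least 45 minutes is 09:00-12:15, so the earliest start is 09:00.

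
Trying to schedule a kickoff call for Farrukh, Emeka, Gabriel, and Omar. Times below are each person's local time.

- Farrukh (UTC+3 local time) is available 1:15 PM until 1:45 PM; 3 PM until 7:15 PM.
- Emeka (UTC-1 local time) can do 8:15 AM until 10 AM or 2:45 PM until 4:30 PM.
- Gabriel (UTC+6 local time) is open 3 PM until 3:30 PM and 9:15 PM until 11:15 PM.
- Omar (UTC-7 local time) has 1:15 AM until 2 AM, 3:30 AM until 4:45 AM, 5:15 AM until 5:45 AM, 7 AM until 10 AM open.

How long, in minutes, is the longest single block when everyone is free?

Farrukh in UTC: 10:15-10:45, 12:00-16:15 (subtract 3h to convert from UTC+3).
Emeka in UTC: 09:15-11:00, 15:45-17:30 (add 1h to convert from UTC-1).
Gabriel in UTC: 09:00-09:30, 15:15-17:15 (subtract 6h to convert from UTC+6).
Omar in UTC: 08:15-09:00, 10:30-11:45, 12:15-12:45, 14:00-17:00 (add 7h to convert from UTC-7).
Farrukh ∩ Emeka: 10:15-10:45, 15:45-16:15.
Farrukh ∩ Emeka ∩ Gabriel: 15:45-16:15.
Farrukh ∩ Emeka ∩ Gabriel ∩ Omar: 15:45-16:15.
The longest is 15:45-16:15 at 30 minutes.

30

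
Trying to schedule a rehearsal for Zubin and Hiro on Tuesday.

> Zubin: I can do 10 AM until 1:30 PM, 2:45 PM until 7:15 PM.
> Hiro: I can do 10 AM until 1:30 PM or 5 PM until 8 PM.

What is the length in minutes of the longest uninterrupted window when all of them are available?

210

Zubin ∩ Hiro: 10:00-13:30, 17:00-19:15.
Those are the intersection windows.
The longest is 10:00-13:30 at 210 minutes.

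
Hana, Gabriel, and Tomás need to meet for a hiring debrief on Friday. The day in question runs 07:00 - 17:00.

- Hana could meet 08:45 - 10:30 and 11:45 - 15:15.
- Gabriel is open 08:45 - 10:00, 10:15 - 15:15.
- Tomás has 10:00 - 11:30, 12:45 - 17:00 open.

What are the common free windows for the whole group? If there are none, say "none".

10:15-10:30, 12:45-15:15

Hana ∩ Gabriel: 08:45-10:00, 10:15-10:30, 11:45-15:15.
Hana ∩ Gabriel ∩ Tomás: 10:15-10:30, 12:45-15:15.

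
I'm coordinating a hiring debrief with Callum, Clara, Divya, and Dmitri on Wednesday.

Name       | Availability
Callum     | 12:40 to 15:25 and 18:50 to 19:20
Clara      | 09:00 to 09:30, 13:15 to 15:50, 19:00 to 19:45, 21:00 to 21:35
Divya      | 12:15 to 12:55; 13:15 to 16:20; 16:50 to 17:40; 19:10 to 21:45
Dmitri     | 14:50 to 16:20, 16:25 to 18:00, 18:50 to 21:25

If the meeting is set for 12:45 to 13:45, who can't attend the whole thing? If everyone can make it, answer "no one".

Callum: free for 12:45-13:45. Clara: not fully free for 12:45-13:45. Divya: not fully free for 12:45-13:45. Dmitri: not fully free for 12:45-13:45.

Clara, Divya, Dmitri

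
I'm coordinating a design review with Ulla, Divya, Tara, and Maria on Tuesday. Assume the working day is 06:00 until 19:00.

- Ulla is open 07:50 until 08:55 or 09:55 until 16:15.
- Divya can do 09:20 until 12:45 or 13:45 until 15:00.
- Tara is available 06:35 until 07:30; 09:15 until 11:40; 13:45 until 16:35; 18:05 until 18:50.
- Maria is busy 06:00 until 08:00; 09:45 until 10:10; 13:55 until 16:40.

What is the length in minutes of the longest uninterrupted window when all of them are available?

90

Ulla free: 07:50-08:55, 09:55-16:15.
Divya free: 09:20-12:45, 13:45-15:00.
Tara free: 06:35-07:30, 09:15-11:40, 13:45-16:35, 18:05-18:50.
Maria free: 08:00-09:45, 10:10-13:55, 16:40-19:00 (invert busy blocks within the working day).
Ulla ∩ Divya: 09:55-12:45, 13:45-15:00.
Ulla ∩ Divya ∩ Tara: 09:55-11:40, 13:45-15:00.
Ulla ∩ Divya ∩ Tara ∩ Maria: 10:10-11:40, 13:45-13:55.
The longest is 10:10-11:40 at 90 minutes.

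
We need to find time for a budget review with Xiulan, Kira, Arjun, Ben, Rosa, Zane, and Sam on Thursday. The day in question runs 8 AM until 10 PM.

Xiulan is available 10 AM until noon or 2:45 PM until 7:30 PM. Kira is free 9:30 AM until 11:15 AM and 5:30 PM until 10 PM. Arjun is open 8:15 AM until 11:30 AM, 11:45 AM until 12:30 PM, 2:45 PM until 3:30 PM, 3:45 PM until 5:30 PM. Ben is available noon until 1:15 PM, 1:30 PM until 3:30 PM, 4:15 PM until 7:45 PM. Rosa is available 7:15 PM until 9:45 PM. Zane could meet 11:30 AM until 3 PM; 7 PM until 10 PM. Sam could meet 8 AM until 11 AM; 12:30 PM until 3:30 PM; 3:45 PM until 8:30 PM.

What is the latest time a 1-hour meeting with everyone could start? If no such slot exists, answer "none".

Xiulan ∩ Kira: 10:00-11:15, 17:30-19:30.
Xiulan ∩ Kira ∩ Arjun: 10:00-11:15.
Xiulan ∩ Kira ∩ Arjun ∩ Ben: ∅.
Xiulan ∩ Kira ∩ Arjun ∩ Ben ∩ Rosa: ∅.
Xiulan ∩ Kira ∩ Arjun ∩ Ben ∩ Rosa ∩ Zane: ∅.
Xiulan ∩ Kira ∩ Arjun ∩ Ben ∩ Rosa ∩ Zane ∩ Sam: ∅.
There is no time when everyone is free.
No common window is at least 60 minutes long.

none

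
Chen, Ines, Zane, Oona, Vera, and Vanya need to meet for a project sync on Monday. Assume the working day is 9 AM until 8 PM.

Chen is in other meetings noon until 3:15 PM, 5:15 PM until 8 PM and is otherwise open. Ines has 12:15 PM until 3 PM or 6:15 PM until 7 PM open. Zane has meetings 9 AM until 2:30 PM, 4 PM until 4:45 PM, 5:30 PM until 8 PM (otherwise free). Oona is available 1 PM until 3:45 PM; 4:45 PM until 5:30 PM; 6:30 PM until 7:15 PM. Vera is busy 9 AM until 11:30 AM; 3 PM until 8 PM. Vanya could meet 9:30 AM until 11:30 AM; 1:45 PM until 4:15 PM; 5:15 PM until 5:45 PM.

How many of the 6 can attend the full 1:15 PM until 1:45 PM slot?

Chen free: 09:00-12:00, 15:15-17:15 (invert busy blocks within the working day).
Ines free: 12:15-15:00, 18:15-19:00.
Zane free: 14:30-16:00, 16:45-17:30 (invert busy blocks within the working day).
Oona free: 13:00-15:45, 16:45-17:30, 18:30-19:15.
Vera free: 11:30-15:00 (invert busy blocks within the working day).
Vanya free: 09:30-11:30, 13:45-16:15, 17:15-17:45.
Ines, Oona, and Vera can make the full 13:15-13:45 slot — that's 3.

3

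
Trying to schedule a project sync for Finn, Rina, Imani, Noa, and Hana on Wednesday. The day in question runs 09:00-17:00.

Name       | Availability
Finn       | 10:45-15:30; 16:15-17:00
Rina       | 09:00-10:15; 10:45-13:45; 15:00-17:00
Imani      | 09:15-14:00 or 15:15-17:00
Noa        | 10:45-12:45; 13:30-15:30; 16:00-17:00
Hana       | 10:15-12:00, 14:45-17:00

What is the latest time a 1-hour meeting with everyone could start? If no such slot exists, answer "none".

11:00

Finn ∩ Rina: 10:45-13:45, 15:00-15:30, 16:15-17:00.
Finn ∩ Rina ∩ Imani: 10:45-13:45, 15:15-15:30, 16:15-17:00.
Finn ∩ Rina ∩ Imani ∩ Noa: 10:45-12:45, 13:30-13:45, 15:15-15:30, 16:15-17:00.
Finn ∩ Rina ∩ Imani ∩ Noa ∩ Hana: 10:45-12:00, 15:15-15:30, 16:15-17:00.
So the common availability across everyone is 10:45-12:00, 15:15-15:30, 16:15-17:00.
The last common window of at least 60 minutes is 10:45-12:00; a 60-minute meeting can start as late as 11:00 and still end by 12:00.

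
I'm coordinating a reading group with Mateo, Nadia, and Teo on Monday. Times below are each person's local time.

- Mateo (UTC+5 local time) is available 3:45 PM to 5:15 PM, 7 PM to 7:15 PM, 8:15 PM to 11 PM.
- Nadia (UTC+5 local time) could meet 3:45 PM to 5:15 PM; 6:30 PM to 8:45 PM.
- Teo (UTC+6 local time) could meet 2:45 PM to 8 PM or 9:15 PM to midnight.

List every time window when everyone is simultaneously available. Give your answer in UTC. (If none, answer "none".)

Mateo in UTC: 10:45-12:15, 14:00-14:15, 15:15-18:00 (subtract 5h to convert from UTC+5).
Nadia in UTC: 10:45-12:15, 13:30-15:45 (subtract 5h to convert from UTC+5).
Teo in UTC: 08:45-14:00, 15:15-18:00 (subtract 6h to convert from UTC+6).
Mateo ∩ Nadia: 10:45-12:15, 14:00-14:15, 15:15-15:45.
Mateo ∩ Nadia ∩ Teo: 10:45-12:15, 15:15-15:45.

10:45-12:15, 15:15-15:45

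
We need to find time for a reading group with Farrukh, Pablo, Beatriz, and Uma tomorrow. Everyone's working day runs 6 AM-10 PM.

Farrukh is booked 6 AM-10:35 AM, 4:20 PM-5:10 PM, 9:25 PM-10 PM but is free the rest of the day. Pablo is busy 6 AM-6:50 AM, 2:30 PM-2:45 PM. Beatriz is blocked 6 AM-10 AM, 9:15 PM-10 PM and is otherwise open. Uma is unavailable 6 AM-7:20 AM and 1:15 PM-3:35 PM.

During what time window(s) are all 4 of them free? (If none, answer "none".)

10:35-13:15, 15:35-16:20, 17:10-21:15

Farrukh free: 10:35-16:20, 17:10-21:25 (invert busy blocks within the working day).
Pablo free: 06:50-14:30, 14:45-22:00 (invert busy blocks within the working day).
Beatriz free: 10:00-21:15 (invert busy blocks within the working day).
Uma free: 07:20-13:15, 15:35-22:00 (invert busy blocks within the working day).
Farrukh ∩ Pablo: 10:35-14:30, 14:45-16:20, 17:10-21:25.
Farrukh ∩ Pablo ∩ Beatriz: 10:35-14:30, 14:45-16:20, 17:10-21:15.
Farrukh ∩ Pablo ∩ Beatriz ∩ Uma: 10:35-13:15, 15:35-16:20, 17:10-21:15.
So the common availability across everyone is 10:35-13:15, 15:35-16:20, 17:10-21:15.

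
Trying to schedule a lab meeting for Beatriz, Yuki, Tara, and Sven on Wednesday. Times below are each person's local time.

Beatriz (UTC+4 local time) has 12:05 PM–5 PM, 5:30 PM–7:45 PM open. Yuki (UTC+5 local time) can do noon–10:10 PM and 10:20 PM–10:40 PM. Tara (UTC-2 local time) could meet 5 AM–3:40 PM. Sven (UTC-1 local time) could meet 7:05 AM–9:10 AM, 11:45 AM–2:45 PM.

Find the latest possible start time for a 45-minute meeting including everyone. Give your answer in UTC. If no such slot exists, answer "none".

Beatriz in UTC: 08:05-13:00, 13:30-15:45 (subtract 4h to convert from UTC+4).
Yuki in UTC: 07:00-17:10, 17:20-17:40 (subtract 5h to convert from UTC+5).
Tara in UTC: 07:00-17:40 (add 2h to convert from UTC-2).
Sven in UTC: 08:05-10:10, 12:45-15:45 (add 1h to convert from UTC-1).
Beatriz ∩ Yuki: 08:05-13:00, 13:30-15:45.
Beatriz ∩ Yuki ∩ Tara: 08:05-13:00, 13:30-15:45.
Beatriz ∩ Yuki ∩ Tara ∩ Sven: 08:05-10:10, 12:45-13:00, 13:30-15:45.
Those are the intersection windows.
The last common window of at least 45 minutes is 13:30-15:45; a 45-minute meeting can start as late as 15:00 and still end by 15:45.

15:00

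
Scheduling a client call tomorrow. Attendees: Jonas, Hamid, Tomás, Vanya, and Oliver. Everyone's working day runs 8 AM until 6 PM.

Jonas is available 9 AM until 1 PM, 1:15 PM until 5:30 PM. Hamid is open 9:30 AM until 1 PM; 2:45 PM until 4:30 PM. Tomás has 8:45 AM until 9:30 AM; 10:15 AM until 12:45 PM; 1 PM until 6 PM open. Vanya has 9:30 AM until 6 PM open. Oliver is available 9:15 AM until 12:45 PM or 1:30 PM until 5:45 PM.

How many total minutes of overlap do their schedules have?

255

Jonas ∩ Hamid: 09:30-13:00, 14:45-16:30.
Jonas ∩ Hamid ∩ Tomás: 10:15-12:45, 14:45-16:30.
Jonas ∩ Hamid ∩ Tomás ∩ Vanya: 10:15-12:45, 14:45-16:30.
Jonas ∩ Hamid ∩ Tomás ∩ Vanya ∩ Oliver: 10:15-12:45, 14:45-16:30.
Summing the common windows: 150 + 105 = 255 minutes.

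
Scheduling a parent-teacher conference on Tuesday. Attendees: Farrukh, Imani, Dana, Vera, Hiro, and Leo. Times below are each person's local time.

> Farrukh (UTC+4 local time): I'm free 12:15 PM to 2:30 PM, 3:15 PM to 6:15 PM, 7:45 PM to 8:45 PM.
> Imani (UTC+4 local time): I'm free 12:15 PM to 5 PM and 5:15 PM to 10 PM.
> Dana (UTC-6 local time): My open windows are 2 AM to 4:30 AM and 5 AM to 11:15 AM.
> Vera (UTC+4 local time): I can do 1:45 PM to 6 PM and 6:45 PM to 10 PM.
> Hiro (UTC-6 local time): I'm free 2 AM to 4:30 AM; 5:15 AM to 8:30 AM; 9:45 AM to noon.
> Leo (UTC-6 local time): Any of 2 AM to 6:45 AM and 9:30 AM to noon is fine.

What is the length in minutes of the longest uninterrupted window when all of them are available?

Farrukh in UTC: 08:15-10:30, 11:15-14:15, 15:45-16:45 (subtract 4h to convert from UTC+4).
Imani in UTC: 08:15-13:00, 13:15-18:00 (subtract 4h to convert from UTC+4).
Dana in UTC: 08:00-10:30, 11:00-17:15 (add 6h to convert from UTC-6).
Vera in UTC: 09:45-14:00, 14:45-18:00 (subtract 4h to convert from UTC+4).
Hiro in UTC: 08:00-10:30, 11:15-14:30, 15:45-18:00 (add 6h to convert from UTC-6).
Leo in UTC: 08:00-12:45, 15:30-18:00 (add 6h to convert from UTC-6).
Farrukh ∩ Imani: 08:15-10:30, 11:15-13:00, 13:15-14:15, 15:45-16:45.
Farrukh ∩ Imani ∩ Dana: 08:15-10:30, 11:15-13:00, 13:15-14:15, 15:45-16:45.
Farrukh ∩ Imani ∩ Dana ∩ Vera: 09:45-10:30, 11:15-13:00, 13:15-14:00, 15:45-16:45.
Farrukh ∩ Imani ∩ Dana ∩ Vera ∩ Hiro: 09:45-10:30, 11:15-13:00, 13:15-14:00, 15:45-16:45.
Farrukh ∩ Imani ∩ Dana ∩ Vera ∩ Hiro ∩ Leo: 09:45-10:30, 11:15-12:45, 15:45-16:45.
The longest is 11:15-12:45 at 90 minutes.

90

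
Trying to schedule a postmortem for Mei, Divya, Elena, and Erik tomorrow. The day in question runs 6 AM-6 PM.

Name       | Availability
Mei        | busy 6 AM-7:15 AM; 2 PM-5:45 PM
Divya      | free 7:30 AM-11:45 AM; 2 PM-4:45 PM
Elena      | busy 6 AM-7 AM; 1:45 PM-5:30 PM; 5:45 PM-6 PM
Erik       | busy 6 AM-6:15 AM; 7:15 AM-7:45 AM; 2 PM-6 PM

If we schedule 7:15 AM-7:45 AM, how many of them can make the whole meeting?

2

Mei free: 07:15-14:00, 17:45-18:00 (invert busy blocks within the working day).
Divya free: 07:30-11:45, 14:00-16:45.
Elena free: 07:00-13:45, 17:30-17:45 (invert busy blocks within the working day).
Erik free: 06:15-07:15, 07:45-14:00 (invert busy blocks within the working day).
Mei and Elena can make the full 07:15-07:45 slot — that's 2.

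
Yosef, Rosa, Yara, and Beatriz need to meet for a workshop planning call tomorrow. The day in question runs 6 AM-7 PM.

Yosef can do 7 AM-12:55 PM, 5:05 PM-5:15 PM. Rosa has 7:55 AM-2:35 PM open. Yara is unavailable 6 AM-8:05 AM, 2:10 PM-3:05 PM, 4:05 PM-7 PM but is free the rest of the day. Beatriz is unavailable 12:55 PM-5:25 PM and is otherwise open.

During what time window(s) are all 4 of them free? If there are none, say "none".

Yosef free: 07:00-12:55, 17:05-17:15.
Rosa free: 07:55-14:35.
Yara free: 08:05-14:10, 15:05-16:05 (invert busy blocks within the working day).
Beatriz free: 06:00-12:55, 17:25-19:00 (invert busy blocks within the working day).
Yosef ∩ Rosa: 07:55-12:55.
Yosef ∩ Rosa ∩ Yara: 08:05-12:55.
Yosef ∩ Rosa ∩ Yara ∩ Beatriz: 08:05-12:55.

08:05-12:55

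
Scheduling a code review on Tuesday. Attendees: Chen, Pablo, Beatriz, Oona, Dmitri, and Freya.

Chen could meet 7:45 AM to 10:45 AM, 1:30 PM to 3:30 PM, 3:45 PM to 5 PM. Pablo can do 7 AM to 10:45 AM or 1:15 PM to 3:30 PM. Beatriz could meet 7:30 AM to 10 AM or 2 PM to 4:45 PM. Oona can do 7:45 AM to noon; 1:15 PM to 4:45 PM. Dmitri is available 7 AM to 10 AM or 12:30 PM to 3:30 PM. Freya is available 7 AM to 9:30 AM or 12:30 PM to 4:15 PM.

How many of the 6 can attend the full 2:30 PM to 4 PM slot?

3

Beatriz, Oona, and Freya can make the full 14:30-16:00 slot — that's 3.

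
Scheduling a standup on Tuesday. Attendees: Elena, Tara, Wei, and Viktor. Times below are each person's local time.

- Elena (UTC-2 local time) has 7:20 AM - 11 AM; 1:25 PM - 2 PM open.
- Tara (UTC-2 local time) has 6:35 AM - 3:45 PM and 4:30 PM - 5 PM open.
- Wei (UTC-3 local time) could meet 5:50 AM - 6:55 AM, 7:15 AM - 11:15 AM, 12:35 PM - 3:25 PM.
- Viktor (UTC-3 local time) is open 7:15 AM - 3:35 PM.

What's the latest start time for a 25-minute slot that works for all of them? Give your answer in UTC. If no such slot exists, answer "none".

Elena in UTC: 09:20-13:00, 15:25-16:00 (add 2h to convert from UTC-2).
Tara in UTC: 08:35-17:45, 18:30-19:00 (add 2h to convert from UTC-2).
Wei in UTC: 08:50-09:55, 10:15-14:15, 15:35-18:25 (add 3h to convert from UTC-3).
Viktor in UTC: 10:15-18:35 (add 3h to convert from UTC-3).
Elena ∩ Tara: 09:20-13:00, 15:25-16:00.
Elena ∩ Tara ∩ Wei: 09:20-09:55, 10:15-13:00, 15:35-16:00.
Elena ∩ Tara ∩ Wei ∩ Viktor: 10:15-13:00, 15:35-16:00.
So the common availability across everyone is 10:15-13:00, 15:35-16:00.
The last common window of at least 25 minutes is 15:35-16:00; a 25-minute meeting can start as late as 15:35 and still end by 16:00.

15:35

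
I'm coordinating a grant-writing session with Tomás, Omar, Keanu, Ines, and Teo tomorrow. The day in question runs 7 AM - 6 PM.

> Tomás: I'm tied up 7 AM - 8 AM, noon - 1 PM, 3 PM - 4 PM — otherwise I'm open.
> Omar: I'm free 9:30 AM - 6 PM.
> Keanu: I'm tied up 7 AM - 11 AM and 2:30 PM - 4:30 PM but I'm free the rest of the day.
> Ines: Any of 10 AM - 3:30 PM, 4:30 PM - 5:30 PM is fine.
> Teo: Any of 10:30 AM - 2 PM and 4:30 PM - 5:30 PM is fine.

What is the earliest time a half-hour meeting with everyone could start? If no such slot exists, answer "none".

11:00

Tomás free: 08:00-12:00, 13:00-15:00, 16:00-18:00 (invert busy blocks within the working day).
Omar free: 09:30-18:00.
Keanu free: 11:00-14:30, 16:30-18:00 (invert busy blocks within the working day).
Ines free: 10:00-15:30, 16:30-17:30.
Teo free: 10:30-14:00, 16:30-17:30.
Tomás ∩ Omar: 09:30-12:00, 13:00-15:00, 16:00-18:00.
Tomás ∩ Omar ∩ Keanu: 11:00-12:00, 13:00-14:30, 16:30-18:00.
Tomás ∩ Omar ∩ Keanu ∩ Ines: 11:00-12:00, 13:00-14:30, 16:30-17:30.
Tomás ∩ Omar ∩ Keanu ∩ Ines ∩ Teo: 11:00-12:00, 13:00-14:00, 16:30-17:30.
The first common window of at least 30 minutes is 11:00-12:00, so the earliest start is 11:00.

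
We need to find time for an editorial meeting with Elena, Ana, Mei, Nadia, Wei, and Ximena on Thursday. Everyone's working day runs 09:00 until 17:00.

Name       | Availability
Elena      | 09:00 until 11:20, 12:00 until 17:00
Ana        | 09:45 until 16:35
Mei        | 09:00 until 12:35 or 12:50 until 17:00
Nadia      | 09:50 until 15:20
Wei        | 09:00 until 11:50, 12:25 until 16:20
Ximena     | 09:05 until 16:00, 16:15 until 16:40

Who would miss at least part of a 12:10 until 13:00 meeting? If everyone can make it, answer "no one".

Elena: free for 12:10-13:00. Ana: free for 12:10-13:00. Mei: not fully free for 12:10-13:00. Nadia: free for 12:10-13:00. Wei: not fully free for 12:10-13:00. Ximena: free for 12:10-13:00.

Mei, Wei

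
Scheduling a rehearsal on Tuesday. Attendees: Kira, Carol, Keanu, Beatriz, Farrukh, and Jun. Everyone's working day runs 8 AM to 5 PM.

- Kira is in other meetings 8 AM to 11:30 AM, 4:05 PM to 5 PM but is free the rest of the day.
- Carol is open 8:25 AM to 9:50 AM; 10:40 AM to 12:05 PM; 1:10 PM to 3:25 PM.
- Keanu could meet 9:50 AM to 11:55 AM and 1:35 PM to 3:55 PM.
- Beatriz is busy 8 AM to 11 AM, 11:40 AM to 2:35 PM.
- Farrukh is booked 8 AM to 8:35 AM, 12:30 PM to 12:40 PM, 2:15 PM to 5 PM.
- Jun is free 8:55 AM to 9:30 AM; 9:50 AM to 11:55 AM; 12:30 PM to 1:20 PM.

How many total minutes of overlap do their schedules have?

10

Kira free: 11:30-16:05 (invert busy blocks within the working day).
Carol free: 08:25-09:50, 10:40-12:05, 13:10-15:25.
Keanu free: 09:50-11:55, 13:35-15:55.
Beatriz free: 11:00-11:40, 14:35-17:00 (invert busy blocks within the working day).
Farrukh free: 08:35-12:30, 12:40-14:15 (invert busy blocks within the working day).
Jun free: 08:55-09:30, 09:50-11:55, 12:30-13:20.
Kira ∩ Carol: 11:30-12:05, 13:10-15:25.
Kira ∩ Carol ∩ Keanu: 11:30-11:55, 13:35-15:25.
Kira ∩ Carol ∩ Keanu ∩ Beatriz: 11:30-11:40, 14:35-15:25.
Kira ∩ Carol ∩ Keanu ∩ Beatriz ∩ Farrukh: 11:30-11:40.
Kira ∩ Carol ∩ Keanu ∩ Beatriz ∩ Farrukh ∩ Jun: 11:30-11:40.
That's a single block of 10 minutes.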